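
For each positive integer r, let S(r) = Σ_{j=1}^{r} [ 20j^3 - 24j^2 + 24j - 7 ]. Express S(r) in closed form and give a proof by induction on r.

S(r) = r(5r^3 + 2r^2 + 5r + 1)

We claim S(r) = r(5r^3 + 2r^2 + 5r + 1) for all r ≥ 1.
Base step (r = 1): S(1) = 13, and the closed form gives 13. They agree.
Inductive step: assume the claim holds for r = j, so S(j) = j(5j^3 + 2j^2 + 5j + 1).
Then S(j+1) = S(j) + (20j^3 + 36j^2 + 36j + 13) = (j(5j^3 + 2j^2 + 5j + 1)) + (20j^3 + 36j^2 + 36j + 13).
Simplifying, S(j+1) = (j + 1)(5j^3 + 17j^2 + 24j + 13) = (j+1)(5(j+1)^3 + 2(j+1)^2 + 5(j+1) + 1),
which is the closed form with r = j+1.
By the principle of mathematical induction, the result holds for all r ≥ 1.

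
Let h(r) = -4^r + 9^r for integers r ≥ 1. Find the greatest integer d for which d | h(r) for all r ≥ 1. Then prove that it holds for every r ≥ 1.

Computing the first values: h(1) = 5 and h(2) = 65; gcd(5, 65) = 5, so d ≤ 5.
We prove 5 | -4^r + 9^r for all r ≥ 1 by induction on r.
Base step (r = 1): h(1) = 5 = 5·(1), so 5 | h(1).
For the inductive step, assume it holds for an arbitrary m ≥ 1, i.e. 5 | h(m). Then
9^{m+1} − 4^{m+1} = 9·9^m − 4·4^m = 9·(9^m − 4^m) + (5)·4^m. The first term is divisible by 5 by the inductive hypothesis, and the second term (5)·4^m is divisible by 5 since 5 | 5. Hence 5 | h(m+1).
Hence, by induction on r, the claim holds for every r ≥ 1.
Therefore the largest such d is 5.

d = 5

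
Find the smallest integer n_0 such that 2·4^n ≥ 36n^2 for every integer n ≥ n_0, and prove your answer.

n_0 = 5

At n = 4: 512 < 576, so the inequality fails and n_0 ≥ 5. We prove 2·4^n ≥ 36n^2 for all n ≥ 5.
Base case (n = 5): 2·4^n = 2048 and 36n^2 = 900, so 2048 ≥ 900.
For the inductive step, assume it holds for an arbitrary m ≥ 5, so 2·4^m ≥ 36m^2.
Then 2·4^(m + 1) = 4·(2·4^m) ≥ 4·(36m^2).
Also, for m ≥ 5 we have 4·(36m^2) ≥ 36(m+1)^2, since 4 ≥ (1 + 1/m)^2 for all m ≥ 5.
Combining, 2·4^(m + 1) ≥ 36(m+1)^2.
By the principle of mathematical induction, the result holds for all n ≥ 5.
Hence the smallest such n_0 is 5.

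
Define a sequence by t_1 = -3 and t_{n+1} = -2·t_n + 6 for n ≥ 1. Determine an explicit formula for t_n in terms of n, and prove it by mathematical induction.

t_n = -5(-2)^(n - 1) + 2

Computing the first terms: t_1 = -3, t_2 = 12, t_3 = -18. This suggests t_n = -5(-2)^(n - 1) + 2.
For the base case n = 1: the formula gives -3 = -3 = t_1.
Inductive step: assume the claim holds for n = i, so t_i = -5(-2)^(i - 1) + 2.
Then t_{i+1} = -2·t_i + 6 = -2·(-5(-2)^(i - 1) + 2) + 6 = -5(-2)^i + 2 = -5(-2)^((i+1) - 1) + 2,
which is the claimed formula at n = i+1.
By induction, the statement is established for all n ≥ 1.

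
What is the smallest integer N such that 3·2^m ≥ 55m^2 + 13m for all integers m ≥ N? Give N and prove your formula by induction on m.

At m = 11: 6144 < 6798, so the inequality fails and N ≥ 12. We prove 3·2^m ≥ 55m^2 + 13m for all m ≥ 12.
When m = 12: 3·2^m = 12288 and 55m^2 + 13m = 8076, so 12288 ≥ 8076.
Suppose the result is true for m = i, so 3·2^i ≥ 55i^2 + 13i.
Then 3·2^(i + 1) = 2·(3·2^i) ≥ 2·(55i^2 + 13i).
Also, for i ≥ 12 we have 2·(55i^2 + 13i) ≥ 55(i+1)^2 + 13(i+1), since 2·(55i^2 + 13i) − (55(i+1)^2 + 13(i+1)) = 55i^2 - 97i - 68, which is nonnegative for all i ≥ 12.
Combining, 3·2^(i + 1) ≥ 55(i+1)^2 + 13(i+1).
By the principle of mathematical induction, the result holds for all m ≥ 12.
Hence the smallest such N is 12.

N = 12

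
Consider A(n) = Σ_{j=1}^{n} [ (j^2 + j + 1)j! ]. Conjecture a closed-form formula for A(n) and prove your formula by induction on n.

A(n) = (n + 1)(n + 1)! - 1

We claim A(n) = (n + 1)(n + 1)! - 1 for all n ≥ 1.
For the base case n = 1: A(1) = 3, and the closed form gives 3. They agree.
Suppose the result is true for n = j, so A(j) = (j + 1)(j + 1)! - 1.
Then A(j+1) = A(j) + ((j^2 + 3j + 3)(j + 1)!) = ((j + 1)(j + 1)! - 1) + ((j^2 + 3j + 3)(j + 1)!).
Simplifying, A(j+1) = ((j+1) + 1)((j+1) + 1)! - 1,
which is the closed form with n = j+1.
By induction, the statement is established for all n ≥ 1.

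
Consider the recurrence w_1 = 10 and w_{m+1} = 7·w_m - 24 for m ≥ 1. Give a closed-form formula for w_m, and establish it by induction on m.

Computing the first terms: w_1 = 10, w_2 = 46, w_3 = 298. This suggests w_m = 6·7^(m - 1) + 4.
Base step (m = 1): the formula gives 10 = 10 = w_1.
Suppose the result is true for m = r, so w_r = 6·7^(r - 1) + 4.
Then w_{r+1} = 7·w_r - 24 = 7·(6·7^(r - 1) + 4) - 24 = 6·7^r + 4 = 6·7^((r+1) - 1) + 4,
which is the claimed formula at m = r+1.
By the principle of mathematical induction, the result holds for all m ≥ 1.

w_m = 6·7^(m - 1) + 4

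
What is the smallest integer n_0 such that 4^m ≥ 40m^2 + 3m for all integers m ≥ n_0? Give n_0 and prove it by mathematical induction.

n_0 = 5

At m = 4: 256 < 652, so the inequality fails and n_0 ≥ 5. We prove 4^m ≥ 40m^2 + 3m for all m ≥ 5.
Base case (m = 5): 4^m = 1024 and 40m^2 + 3m = 1015, so 1024 ≥ 1015.
For the inductive step, assume it holds for an arbitrary i ≥ 5, so 4^i ≥ 40i^2 + 3i.
Then 4^(i + 1) = 4·(4^i) ≥ 4·(40i^2 + 3i).
Also, for i ≥ 5 we have 4·(40i^2 + 3i) ≥ 40(i+1)^2 + 3(i+1), since 4·(40i^2 + 3i) − (40(i+1)^2 + 3(i+1)) = 120i^2 - 71i - 43, which is nonnegative for all i ≥ 5.
Combining, 4^(i + 1) ≥ 40(i+1)^2 + 3(i+1).
By induction, the statement is established for all m ≥ 5.
Hence the smallest such n_0 is 5.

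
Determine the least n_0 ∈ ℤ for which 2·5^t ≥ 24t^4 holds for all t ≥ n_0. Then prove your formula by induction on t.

n_0 = 6

At t = 5: 6250 < 15000, so the inequality fails and n_0 ≥ 6. We prove 2·5^t ≥ 24t^4 for all t ≥ 6.
When t = 6: 2·5^t = 31250 and 24t^4 = 31104, so 31250 ≥ 31104.
For the inductive step, assume it holds for an arbitrary m ≥ 6, so 2·5^m ≥ 24m^4.
Then 2·5^(m + 1) = 5·(2·5^m) ≥ 5·(24m^4).
Also, for m ≥ 6 we have 5·(24m^4) ≥ 24(m+1)^4, since 5 ≥ (1 + 1/m)^4 for all m ≥ 6.
Combining, 2·5^(m + 1) ≥ 24(m+1)^4.
By induction, the statement is established for all t ≥ 6.
Hence the smallest such n_0 is 6.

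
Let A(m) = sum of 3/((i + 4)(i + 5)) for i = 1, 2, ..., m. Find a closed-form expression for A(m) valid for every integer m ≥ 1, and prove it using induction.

A(m) = 3m/(5(m + 5))

We claim A(m) = 3m/(5(m + 5)) for all m ≥ 1.
Base case (m = 1): A(1) = 1/10, and the closed form gives 1/10. They agree.
Suppose the result is true for m = i, so A(i) = 3i/(5(i + 5)).
Then A(i+1) = A(i) + (3/((i + 5)(i + 6))) = (3i/(5(i + 5))) + (3/((i + 5)(i + 6))).
Simplifying, A(i+1) = 3(i + 1)/(5(i + 6)) = 3(i+1)/(5((i+1) + 5)),
which is the closed form with m = i+1.
This completes the induction.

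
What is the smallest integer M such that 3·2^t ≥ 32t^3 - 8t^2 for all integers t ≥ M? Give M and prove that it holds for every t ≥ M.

M = 16

At t = 15: 98304 < 106200, so the inequality fails and M ≥ 16. We prove 3·2^t ≥ 32t^3 - 8t^2 for all t ≥ 16.
Base case (t = 16): 3·2^t = 196608 and 32t^3 - 8t^2 = 129024, so 196608 ≥ 129024.
Inductive step: suppose the statement holds for some r ≥ 16, so 3·2^r ≥ 32r^3 - 8r^2.
Then 3·2^(r + 1) = 2·(3·2^r) ≥ 2·(32r^3 - 8r^2).
Also, for r ≥ 16 we have 2·(32r^3 - 8r^2) ≥ 32(r+1)^3 - 8(r+1)^2, since 2·(32r^3 - 8r^2) − (32(r+1)^3 - 8(r+1)^2) = 32r^3 - 104r^2 - 80r - 24, which is nonnegative for all r ≥ 16.
Combining, 3·2^(r + 1) ≥ 32(r+1)^3 - 8(r+1)^2.
By the principle of mathematical induction, the result holds for all t ≥ 16.
Hence the smallest such M is 16.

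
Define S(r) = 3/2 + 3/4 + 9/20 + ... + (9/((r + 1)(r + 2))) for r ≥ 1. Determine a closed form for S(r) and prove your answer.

S(r) = 9r/(2(r + 2))

We claim S(r) = 9r/(2(r + 2)) for all r ≥ 1.
Base step (r = 1): S(1) = 3/2, and the closed form gives 3/2. They agree.
Inductive step: suppose the statement holds for some i ≥ 1, so S(i) = 9i/(2(i + 2)).
Then S(i+1) = S(i) + (9/((i + 2)(i + 3))) = (9i/(2(i + 2))) + (9/((i + 2)(i + 3))).
Simplifying, S(i+1) = 9(i + 1)/(2(i + 3)) = 9(i+1)/(2((i+1) + 2)),
which is the closed form with r = i+1.
Hence, by induction on r, the claim holds for every r ≥ 1.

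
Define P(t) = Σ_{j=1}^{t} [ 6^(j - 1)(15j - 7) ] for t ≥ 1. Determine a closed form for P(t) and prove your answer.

P(t) = 6^t(3t - 2) + 2

We claim P(t) = 6^t(3t - 2) + 2 for all t ≥ 1.
Base step (t = 1): P(1) = 8, and the closed form gives 8. They agree.
Inductive step: suppose the statement holds for some j ≥ 1, so P(j) = 6^j(3j - 2) + 2.
Then P(j+1) = P(j) + (6^j(15j + 8)) = (6^j(3j - 2) + 2) + (6^j(15j + 8)).
Simplifying, P(j+1) = 18·6^j·j + 6·6^j + 2 = 6^(j+1)(3(j+1) - 2) + 2,
which is the closed form with t = j+1.
This completes the induction.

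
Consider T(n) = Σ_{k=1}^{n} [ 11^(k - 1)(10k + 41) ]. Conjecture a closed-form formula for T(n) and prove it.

We claim T(n) = 11^n(n + 4) - 4 for all n ≥ 1.
For the base case n = 1: T(1) = 51, and the closed form gives 51. They agree.
Suppose the result is true for n = k, so T(k) = 11^k(k + 4) - 4.
Then T(k+1) = T(k) + (11^k(10k + 51)) = (11^k(k + 4) - 4) + (11^k(10k + 51)).
Simplifying, T(k+1) = 11·11^k·k + 55·11^k - 4 = 11^(k+1)((k+1) + 4) - 4,
which is the closed form with n = k+1.
This completes the induction.

T(n) = 11^n(n + 4) - 4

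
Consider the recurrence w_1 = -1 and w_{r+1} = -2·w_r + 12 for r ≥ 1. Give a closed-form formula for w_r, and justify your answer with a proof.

w_r = -5(-2)^(r - 1) + 4

Computing the first terms: w_1 = -1, w_2 = 14, w_3 = -16. This suggests w_r = -5(-2)^(r - 1) + 4.
For the base case r = 1: the formula gives -1 = -1 = w_1.
For the inductive step, assume it holds for an arbitrary m ≥ 1, so w_m = -5(-2)^(m - 1) + 4.
Then w_{m+1} = -2·w_m + 12 = -2·(-5(-2)^(m - 1) + 4) + 12 = -5(-2)^m + 4 = -5(-2)^((m+1) - 1) + 4,
which is the claimed formula at r = m+1.
This completes the induction.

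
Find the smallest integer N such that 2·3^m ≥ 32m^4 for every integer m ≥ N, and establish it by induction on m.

At m = 11: 354294 < 468512, so the inequality fails and N ≥ 12. We prove 2·3^m ≥ 32m^4 for all m ≥ 12.
Base case (m = 12): 2·3^m = 1062882 and 32m^4 = 663552, so 1062882 ≥ 663552.
Inductive step: suppose the statement holds for some r ≥ 12, so 2·3^r ≥ 32r^4.
Then 2·3^(r + 1) = 3·(2·3^r) ≥ 3·(32r^4).
Also, for r ≥ 12 we have 3·(32r^4) ≥ 32(r+1)^4, since 3 ≥ (1 + 1/r)^4 for all r ≥ 12.
Combining, 2·3^(r + 1) ≥ 32(r+1)^4.
By induction, the statement is established for all m ≥ 12.
Hence the smallest such N is 12.

N = 12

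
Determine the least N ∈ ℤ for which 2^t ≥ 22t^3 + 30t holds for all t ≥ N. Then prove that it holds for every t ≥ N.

At t = 16: 65536 < 90592, so the inequality fails and N ≥ 17. We prove 2^t ≥ 22t^3 + 30t for all t ≥ 17.
Base step (t = 17): 2^t = 131072 and 22t^3 + 30t = 108596, so 131072 ≥ 108596.
For the inductive step, assume it holds for an arbitrary j ≥ 17, so 2^j ≥ 22j^3 + 30j.
Then 2^(j + 1) = 2·(2^j) ≥ 2·(22j^3 + 30j).
Also, for j ≥ 17 we have 2·(22j^3 + 30j) ≥ 22(j+1)^3 + 30(j+1), since 2·(22j^3 + 30j) − (22(j+1)^3 + 30(j+1)) = 22j^3 - 66j^2 - 36j - 52, which is nonnegative for all j ≥ 17.
Combining, 2^(j + 1) ≥ 22(j+1)^3 + 30(j+1).
By the principle of mathematical induction, the result holds for all t ≥ 17.
Hence the smallest such N is 17.

N = 17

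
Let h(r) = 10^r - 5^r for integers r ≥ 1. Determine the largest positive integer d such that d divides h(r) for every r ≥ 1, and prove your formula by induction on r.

Computing the first values: h(1) = 5 and h(2) = 75; gcd(5, 75) = 5, so d ≤ 5.
We prove 5 | 10^r - 5^r for all r ≥ 1 by induction on r.
Base case (r = 1): h(1) = 5 = 5·(1), so 5 | h(1).
For the inductive step, assume it holds for an arbitrary i ≥ 1, i.e. 5 | h(i). Then
10^{i+1} − 5^{i+1} = 10·10^i − 5·5^i = 10·(10^i − 5^i) + (5)·5^i. The first term is divisible by 5 by the inductive hypothesis, and the second term (5)·5^i is divisible by 5 since 5 | 5. Hence 5 | h(i+1).
By the principle of mathematical induction, the result holds for all r ≥ 1.
Therefore the largest such d is 5.

d = 5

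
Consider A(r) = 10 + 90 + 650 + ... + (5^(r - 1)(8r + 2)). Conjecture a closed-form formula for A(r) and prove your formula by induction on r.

We claim A(r) = 2·5^r·r for all r ≥ 1.
For the base case r = 1: A(1) = 10, and the closed form gives 10. They agree.
Inductive step: assume the claim holds for r = m, so A(m) = 2·5^m·m.
Then A(m+1) = A(m) + (5^m(8m + 10)) = (2·5^m·m) + (5^m(8m + 10)).
Simplifying, A(m+1) = 10·5^m(m + 1) = 2·5^(m+1)·(m+1),
which is the closed form with r = m+1.
Hence, by induction on r, the claim holds for every r ≥ 1.

A(r) = 2·5^r·r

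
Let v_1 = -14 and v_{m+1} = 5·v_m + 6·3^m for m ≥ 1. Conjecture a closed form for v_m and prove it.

v_m = -3^(m + 1) - 5^m

Computing the first terms: v_1 = -14, v_2 = -52, v_3 = -206. This suggests v_m = -3^(m + 1) - 5^m.
When m = 1: the formula gives -14 = -14 = v_1.
Inductive step: suppose the statement holds for some k ≥ 1, so v_k = -3^(k + 1) - 5^k.
Then v_{k+1} = 5·v_k + 6·3^k = 5·(-3^(k + 1) - 5^k) + 6·3^k = -3^(k + 2) - 5^(k + 1) = -3^((k+1) + 1) - 5^(k+1),
which is the claimed formula at m = k+1.
By the principle of mathematical induction, the result holds for all m ≥ 1.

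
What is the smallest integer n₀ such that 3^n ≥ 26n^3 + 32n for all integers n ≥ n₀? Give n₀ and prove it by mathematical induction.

n₀ = 9

At n = 8: 6561 < 13568, so the inequality fails and n₀ ≥ 9. We prove 3^n ≥ 26n^3 + 32n for all n ≥ 9.
For the base case n = 9: 3^n = 19683 and 26n^3 + 32n = 19242, so 19683 ≥ 19242.
Inductive step: suppose the statement holds for some j ≥ 9, so 3^j ≥ 26j^3 + 32j.
Then 3^(j + 1) = 3·(3^j) ≥ 3·(26j^3 + 32j).
Also, for j ≥ 9 we have 3·(26j^3 + 32j) ≥ 26(j+1)^3 + 32(j+1), since 3·(26j^3 + 32j) − (26(j+1)^3 + 32(j+1)) = 52j^3 - 78j^2 - 14j - 58, which is nonnegative for all j ≥ 9.
Combining, 3^(j + 1) ≥ 26(j+1)^3 + 32(j+1).
This completes the induction.
Hence the smallest such n₀ is 9.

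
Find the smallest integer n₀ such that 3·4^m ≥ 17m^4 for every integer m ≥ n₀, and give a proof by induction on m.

At m = 6: 12288 < 22032, so the inequality fails and n₀ ≥ 7. We prove 3·4^m ≥ 17m^4 for all m ≥ 7.
Base case (m = 7): 3·4^m = 49152 and 17m^4 = 40817, so 49152 ≥ 40817.
Suppose the result is true for m = p, so 3·4^p ≥ 17p^4.
Then 3·4^(p + 1) = 4·(3·4^p) ≥ 4·(17p^4).
Also, for p ≥ 7 we have 4·(17p^4) ≥ 17(p+1)^4, since 4 ≥ (1 + 1/p)^4 for all p ≥ 7.
Combining, 3·4^(p + 1) ≥ 17(p+1)^4.
By the principle of mathematical induction, the result holds for all m ≥ 7.
Hence the smallest such n₀ is 7.

n₀ = 7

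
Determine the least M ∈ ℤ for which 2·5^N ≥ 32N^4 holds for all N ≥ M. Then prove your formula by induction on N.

M = 7

At N = 6: 31250 < 41472, so the inequality fails and M ≥ 7. We prove 2·5^N ≥ 32N^4 for all N ≥ 7.
For the base case N = 7: 2·5^N = 156250 and 32N^4 = 76832, so 156250 ≥ 76832.
Inductive step: suppose the statement holds for some r ≥ 7, so 2·5^r ≥ 32r^4.
Then 2·5^(r + 1) = 5·(2·5^r) ≥ 5·(32r^4).
Also, for r ≥ 7 we have 5·(32r^4) ≥ 32(r+1)^4, since 5 ≥ (1 + 1/r)^4 for all r ≥ 7.
Combining, 2·5^(r + 1) ≥ 32(r+1)^4.
By the principle of mathematical induction, the result holds for all N ≥ 7.
Hence the smallest such M is 7.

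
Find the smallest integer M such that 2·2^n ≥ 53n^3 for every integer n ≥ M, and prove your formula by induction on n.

At n = 16: 131072 < 217088, so the inequality fails and M ≥ 17. We prove 2·2^n ≥ 53n^3 for all n ≥ 17.
Base step (n = 17): 2·2^n = 262144 and 53n^3 = 260389, so 262144 ≥ 260389.
Inductive step: assume the claim holds for n = r, so 2·2^r ≥ 53r^3.
Then 2·2^(r + 1) = 2·(2·2^r) ≥ 2·(53r^3).
Also, for r ≥ 17 we have 2·(53r^3) ≥ 53(r+1)^3, since 2 ≥ (1 + 1/r)^3 for all r ≥ 17.
Combining, 2·2^(r + 1) ≥ 53(r+1)^3.
By induction, the statement is established for all n ≥ 17.
Hence the smallest such M is 17.

M = 17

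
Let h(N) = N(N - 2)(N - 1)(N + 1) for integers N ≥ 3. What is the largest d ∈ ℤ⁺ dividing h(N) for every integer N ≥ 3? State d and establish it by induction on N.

d = 24

Computing the first values: h(3) = 24 and h(4) = 120; gcd(24, 120) = 24, so d ≤ 24.
We prove 24 | N(N - 2)(N - 1)(N + 1) for all N ≥ 3 by induction on N.
When N = 3: h(3) = 24 = 24·(1), so 24 | h(3).
For the inductive step, assume it holds for an arbitrary j ≥ 3, i.e. 24 | h(j). Then
h(j+1) − h(j) = (j-1)·j·(j+1)·(j+2) − (j-2)·(j-1)·j·(j+1) = (j-1)·j·(j+1)·[(j+2) − (j-2)] = 4·(j-1)·j·(j+1). The product of 3 consecutive integers is divisible by (3)! = 6, so h(j+1) − h(j) is divisible by 4·6 = 24. By the inductive hypothesis 24 | h(j), hence 24 | h(j+1).
Hence, by induction on N, the claim holds for every N ≥ 3.
Therefore the largest such d is 24.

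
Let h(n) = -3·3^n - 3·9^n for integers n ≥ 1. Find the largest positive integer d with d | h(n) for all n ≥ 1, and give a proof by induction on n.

Computing the first values: h(1) = -36 and h(2) = -270; gcd(-36, -270) = 18, so d ≤ 18.
We prove 18 | -3·3^n - 3·9^n for all n ≥ 1 by induction on n.
When n = 1: h(1) = -36 = 18·(-2), so 18 | h(1).
For the inductive step, assume it holds for an arbitrary k ≥ 1, i.e. 18 | h(k). Then
h(k+1) − 9·h(k) = (-3·3^(k+1) - 3·9^(k+1)) − 9·(-3·3^k - 3·9^k) = (-3)·3^k·(3 − 9) = (18)·3^k. Since 18 | h(k) by the inductive hypothesis, 18 | 9·h(k); and 18 | 18 since 18 = 18·1. Therefore 18 | h(k+1).
By the principle of mathematical induction, the result holds for all n ≥ 1.
Therefore the largest such d is 18.

d = 18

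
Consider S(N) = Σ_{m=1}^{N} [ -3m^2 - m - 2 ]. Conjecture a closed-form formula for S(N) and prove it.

S(N) = -N(N^2 + 2N + 3)

We claim S(N) = -N(N^2 + 2N + 3) for all N ≥ 1.
Base case (N = 1): S(1) = -6, and the closed form gives -6. They agree.
For the inductive step, assume it holds for an arbitrary m ≥ 1, so S(m) = m(-m^2 - 2m - 3).
Then S(m+1) = S(m) + (-m - 3(m + 1)^2 - 3) = (m(-m^2 - 2m - 3)) + (-m - 3(m + 1)^2 - 3).
Simplifying, S(m+1) = -(m + 1)(m^2 + 4m + 6) = -(m+1)((m+1)^2 + 2(m+1) + 3),
which is the closed form with N = m+1.
By the principle of mathematical induction, the result holds for all N ≥ 1.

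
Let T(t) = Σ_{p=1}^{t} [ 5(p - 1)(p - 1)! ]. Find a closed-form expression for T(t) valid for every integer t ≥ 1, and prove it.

We claim T(t) = 5t! - 5 for all t ≥ 1.
Base case (t = 1): T(1) = 0, and the closed form gives 0. They agree.
Inductive step: suppose the statement holds for some p ≥ 1, so T(p) = 5p! - 5.
Then T(p+1) = T(p) + (5p·p!) = (5p! - 5) + (5p·p!).
Simplifying, T(p+1) = 5(p+1)! - 5,
which is the closed form with t = p+1.
Hence, by induction on t, the claim holds for every t ≥ 1.

T(t) = 5t! - 5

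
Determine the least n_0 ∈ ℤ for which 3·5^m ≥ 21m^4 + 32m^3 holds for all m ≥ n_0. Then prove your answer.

At m = 5: 9375 < 17125, so the inequality fails and n_0 ≥ 6. We prove 3·5^m ≥ 21m^4 + 32m^3 for all m ≥ 6.
Base step (m = 6): 3·5^m = 46875 and 21m^4 + 32m^3 = 34128, so 46875 ≥ 34128.
Inductive step: assume the claim holds for m = p, so 3·5^p ≥ 21p^4 + 32p^3.
Then 3·5^(p + 1) = 5·(3·5^p) ≥ 5·(21p^4 + 32p^3).
Also, for p ≥ 6 we have 5·(21p^4 + 32p^3) ≥ 21(p+1)^4 + 32(p+1)^3, since 5·(21p^4 + 32p^3) − (21(p+1)^4 + 32(p+1)^3) = 84p^4 + 44p^3 - 222p^2 - 180p - 53, which is nonnegative for all p ≥ 6.
Combining, 3·5^(p + 1) ≥ 21(p+1)^4 + 32(p+1)^3.
This completes the induction.
Hence the smallest such n_0 is 6.

n_0 = 6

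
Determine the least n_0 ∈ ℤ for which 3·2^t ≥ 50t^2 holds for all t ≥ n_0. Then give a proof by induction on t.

At t = 10: 3072 < 5000, so the inequality fails and n_0 ≥ 11. We prove 3·2^t ≥ 50t^2 for all t ≥ 11.
Base step (t = 11): 3·2^t = 6144 and 50t^2 = 6050, so 6144 ≥ 6050.
Suppose the result is true for t = p, so 3·2^p ≥ 50p^2.
Then 3·2^(p + 1) = 2·(3·2^p) ≥ 2·(50p^2).
Also, for p ≥ 11 we have 2·(50p^2) ≥ 50(p+1)^2, since 2 ≥ (1 + 1/p)^2 for all p ≥ 11.
Combining, 3·2^(p + 1) ≥ 50(p+1)^2.
By the principle of mathematical induction, the result holds for all t ≥ 11.
Hence the smallest such n_0 is 11.

n_0 = 11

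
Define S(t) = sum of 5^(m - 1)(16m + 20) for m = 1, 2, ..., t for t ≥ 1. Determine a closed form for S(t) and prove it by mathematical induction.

S(t) = 4·5^t(t + 1) - 4

We claim S(t) = 4·5^t(t + 1) - 4 for all t ≥ 1.
Base step (t = 1): S(1) = 36, and the closed form gives 36. They agree.
For the inductive step, assume it holds for an arbitrary m ≥ 1, so S(m) = 4·5^m(m + 1) - 4.
Then S(m+1) = S(m) + (5^m(16m + 36)) = (4·5^m(m + 1) - 4) + (5^m(16m + 36)).
Simplifying, S(m+1) = 20·5^m·m + 40·5^m - 4 = 4·5^(m+1)((m+1) + 1) - 4,
which is the closed form with t = m+1.
By induction, the statement is established for all t ≥ 1.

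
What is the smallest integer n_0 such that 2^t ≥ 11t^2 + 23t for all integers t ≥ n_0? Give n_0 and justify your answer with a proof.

n_0 = 11

At t = 10: 1024 < 1330, so the inequality fails and n_0 ≥ 11. We prove 2^t ≥ 11t^2 + 23t for all t ≥ 11.
Base step (t = 11): 2^t = 2048 and 11t^2 + 23t = 1584, so 2048 ≥ 1584.
Suppose the result is true for t = i, so 2^i ≥ 11i^2 + 23i.
Then 2^(i + 1) = 2·(2^i) ≥ 2·(11i^2 + 23i).
Also, for i ≥ 11 we have 2·(11i^2 + 23i) ≥ 11(i+1)^2 + 23(i+1), since 2·(11i^2 + 23i) − (11(i+1)^2 + 23(i+1)) = 11i^2 + i - 34, which is nonnegative for all i ≥ 11.
Combining, 2^(i + 1) ≥ 11(i+1)^2 + 23(i+1).
By induction, the statement is established for all t ≥ 11.
Hence the smallest such n_0 is 11.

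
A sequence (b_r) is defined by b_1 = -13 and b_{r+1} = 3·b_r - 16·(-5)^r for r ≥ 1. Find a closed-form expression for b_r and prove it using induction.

b_r = 2(-5)^r - 3^r

Computing the first terms: b_1 = -13, b_2 = 41, b_3 = -277. This suggests b_r = 2(-5)^r - 3^r.
Base case (r = 1): the formula gives -13 = -13 = b_1.
Inductive step: suppose the statement holds for some m ≥ 1, so b_m = 2(-5)^m - 3^m.
Then b_{m+1} = 3·b_m - 16·(-5)^m = 3·(2(-5)^m - 3^m) - 16·(-5)^m = 2(-5)^(m + 1) - 3^(m + 1),
which is the claimed formula at r = m+1.
By induction, the statement is established for all r ≥ 1.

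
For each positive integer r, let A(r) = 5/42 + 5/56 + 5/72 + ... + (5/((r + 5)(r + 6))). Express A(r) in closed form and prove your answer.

A(r) = 5r/(6(r + 6))

We claim A(r) = 5r/(6(r + 6)) for all r ≥ 1.
When r = 1: A(1) = 5/42, and the closed form gives 5/42. They agree.
Inductive step: suppose the statement holds for some m ≥ 1, so A(m) = 5m/(6(m + 6)).
Then A(m+1) = A(m) + (5/((m + 6)(m + 7))) = (5m/(6(m + 6))) + (5/((m + 6)(m + 7))).
Simplifying, A(m+1) = 5(m + 1)/(6(m + 7)) = 5(m+1)/(6((m+1) + 6)),
which is the closed form with r = m+1.
By induction, the statement is established for all r ≥ 1.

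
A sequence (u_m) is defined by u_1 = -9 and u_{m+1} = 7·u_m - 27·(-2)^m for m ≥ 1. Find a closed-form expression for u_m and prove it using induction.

Computing the first terms: u_1 = -9, u_2 = -9, u_3 = -171. This suggests u_m = 3(-2)^m - 3·7^(m - 1).
When m = 1: the formula gives -9 = -9 = u_1.
Suppose the result is true for m = r, so u_r = 3(-2)^r - 3·7^(r - 1).
Then u_{r+1} = 7·u_r - 27·(-2)^r = 7·(3(-2)^r - 3·7^(r - 1)) - 27·(-2)^r = 3(-2)^(r + 1) - 3·7^r = 3(-2)^(r+1) - 3·7^((r+1) - 1),
which is the claimed formula at m = r+1.
By induction, the statement is established for all m ≥ 1.

u_m = 3(-2)^m - 3·7^(m - 1)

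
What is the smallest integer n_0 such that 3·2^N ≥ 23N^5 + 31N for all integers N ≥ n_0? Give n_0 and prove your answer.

At N = 26: 201326592 < 273272454, so the inequality fails and n_0 ≥ 27. We prove 3·2^N ≥ 23N^5 + 31N for all N ≥ 27.
For the base case N = 27: 3·2^N = 402653184 and 23N^5 + 31N = 330025698, so 402653184 ≥ 330025698.
Suppose the result is true for N = j, so 3·2^j ≥ 23j^5 + 31j.
Then 3·2^(j + 1) = 2·(3·2^j) ≥ 2·(23j^5 + 31j).
Also, for j ≥ 27 we have 2·(23j^5 + 31j) ≥ 23(j+1)^5 + 31(j+1), since 2·(23j^5 + 31j) − (23(j+1)^5 + 31(j+1)) = 23j^5 - 115j^4 - 230j^3 - 230j^2 - 84j - 54, which is nonnegative for all j ≥ 27.
Combining, 3·2^(j + 1) ≥ 23(j+1)^5 + 31(j+1).
By the principle of mathematical induction, the result holds for all N ≥ 27.
Hence the smallest such n_0 is 27.

n_0 = 27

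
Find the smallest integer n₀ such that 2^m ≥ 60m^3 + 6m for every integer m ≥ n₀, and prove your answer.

n₀ = 19

At m = 18: 262144 < 350028, so the inequality fails and n₀ ≥ 19. We prove 2^m ≥ 60m^3 + 6m for all m ≥ 19.
Base case (m = 19): 2^m = 524288 and 60m^3 + 6m = 411654, so 524288 ≥ 411654.
Suppose the result is true for m = j, so 2^j ≥ 60j^3 + 6j.
Then 2^(j + 1) = 2·(2^j) ≥ 2·(60j^3 + 6j).
Also, for j ≥ 19 we have 2·(60j^3 + 6j) ≥ 60(j+1)^3 + 6(j+1), since 2·(60j^3 + 6j) − (60(j+1)^3 + 6(j+1)) = 60j^3 - 180j^2 - 174j - 66, which is nonnegative for all j ≥ 19.
Combining, 2^(j + 1) ≥ 60(j+1)^3 + 6(j+1).
This completes the induction.
Hence the smallest such n₀ is 19.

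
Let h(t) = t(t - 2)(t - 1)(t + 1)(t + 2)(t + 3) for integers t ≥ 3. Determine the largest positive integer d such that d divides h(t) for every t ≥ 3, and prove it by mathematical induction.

Computing the first values: h(3) = 720 and h(4) = 5040; gcd(720, 5040) = 720, so d ≤ 720.
We prove 720 | t(t - 2)(t - 1)(t + 1)(t + 2)(t + 3) for all t ≥ 3 by induction on t.
Base case (t = 3): h(3) = 720 = 720·(1), so 720 | h(3).
Suppose the result is true for t = r, i.e. 720 | h(r). Then
h(r+1) − h(r) = (r-1)·r·(r+1)·(r+2)·(r+3)·(r+4) − (r-2)·(r-1)·r·(r+1)·(r+2)·(r+3) = (r-1)·r·(r+1)·(r+2)·(r+3)·[(r+4) − (r-2)] = 6·(r-1)·r·(r+1)·(r+2)·(r+3). The product of 5 consecutive integers is divisible by (5)! = 120, so h(r+1) − h(r) is divisible by 6·120 = 720. By the inductive hypothesis 720 | h(r), hence 720 | h(r+1).
Hence, by induction on t, the claim holds for every t ≥ 3.
Therefore the largest such d is 720.

d = 720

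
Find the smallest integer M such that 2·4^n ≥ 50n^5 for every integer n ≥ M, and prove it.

M = 11

At n = 10: 2097152 < 5000000, so the inequality fails and M ≥ 11. We prove 2·4^n ≥ 50n^5 for all n ≥ 11.
For the base case n = 11: 2·4^n = 8388608 and 50n^5 = 8052550, so 8388608 ≥ 8052550.
Inductive step: assume the claim holds for n = r, so 2·4^r ≥ 50r^5.
Then 2·4^(r + 1) = 4·(2·4^r) ≥ 4·(50r^5).
Also, for r ≥ 11 we have 4·(50r^5) ≥ 50(r+1)^5, since 4 ≥ (1 + 1/r)^5 for all r ≥ 11.
Combining, 2·4^(r + 1) ≥ 50(r+1)^5.
This completes the induction.
Hence the smallest such M is 11.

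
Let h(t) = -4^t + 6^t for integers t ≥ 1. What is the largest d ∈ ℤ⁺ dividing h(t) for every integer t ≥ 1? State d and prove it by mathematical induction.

Computing the first values: h(1) = 2 and h(2) = 20; gcd(2, 20) = 2, so d ≤ 2.
We prove 2 | -4^t + 6^t for all t ≥ 1 by induction on t.
When t = 1: h(1) = 2 = 2·(1), so 2 | h(1).
Inductive step: assume the claim holds for t = p, i.e. 2 | h(p). Then
6^{p+1} − 4^{p+1} = 6·6^p − 4·4^p = 6·(6^p − 4^p) + (2)·4^p. The first term is divisible by 2 by the inductive hypothesis, and the second term (2)·4^p is divisible by 2 since 2 | 2. Hence 2 | h(p+1).
By induction, the statement is established for all t ≥ 1.
Therefore the largest such d is 2.

d = 2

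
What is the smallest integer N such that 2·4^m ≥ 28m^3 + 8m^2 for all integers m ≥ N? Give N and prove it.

N = 6

At m = 5: 2048 < 3700, so the inequality fails and N ≥ 6. We prove 2·4^m ≥ 28m^3 + 8m^2 for all m ≥ 6.
For the base case m = 6: 2·4^m = 8192 and 28m^3 + 8m^2 = 6336, so 8192 ≥ 6336.
Suppose the result is true for m = k, so 2·4^k ≥ 28k^3 + 8k^2.
Then 2·4^(k + 1) = 4·(2·4^k) ≥ 4·(28k^3 + 8k^2).
Also, for k ≥ 6 we have 4·(28k^3 + 8k^2) ≥ 28(k+1)^3 + 8(k+1)^2, since 4·(28k^3 + 8k^2) − (28(k+1)^3 + 8(k+1)^2) = 84k^3 - 60k^2 - 100k - 36, which is nonnegative for all k ≥ 6.
Combining, 2·4^(k + 1) ≥ 28(k+1)^3 + 8(k+1)^2.
Hence, by induction on m, the claim holds for every m ≥ 6.
Hence the smallest such N is 6.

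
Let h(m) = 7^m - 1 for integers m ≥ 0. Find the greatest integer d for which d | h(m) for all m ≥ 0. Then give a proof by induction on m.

d = 6

Computing the first values: h(0) = 0 and h(1) = 6; gcd(0, 6) = 6, so d ≤ 6.
We prove 6 | 7^m - 1 for all m ≥ 0 by induction on m.
Base step (m = 0): h(0) = 0 = 6·(0), so 6 | h(0).
For the inductive step, assume it holds for an arbitrary i ≥ 0, i.e. 6 | h(i). Then
h(i+1) = 7^(i+1) - 1 = 7·(7^i - 1) + 6 = 7·h(i) + 6. The first term is divisible by 6 by the inductive hypothesis, and 6 is divisible by 6. Hence 6 | h(i+1).
Hence, by induction on m, the claim holds for every m ≥ 0.
Therefore the largest such d is 6.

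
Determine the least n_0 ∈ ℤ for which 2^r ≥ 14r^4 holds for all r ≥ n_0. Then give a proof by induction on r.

At r = 21: 2097152 < 2722734, so the inequality fails and n_0 ≥ 22. We prove 2^r ≥ 14r^4 for all r ≥ 22.
For the base case r = 22: 2^r = 4194304 and 14r^4 = 3279584, so 4194304 ≥ 3279584.
Suppose the result is true for r = j, so 2^j ≥ 14j^4.
Then 2^(j + 1) = 2·(2^j) ≥ 2·(14j^4).
Also, for j ≥ 22 we have 2·(14j^4) ≥ 14(j+1)^4, since 2 ≥ (1 + 1/j)^4 for all j ≥ 22.
Combining, 2^(j + 1) ≥ 14(j+1)^4.
This completes the induction.
Hence the smallest such n_0 is 22.

n_0 = 22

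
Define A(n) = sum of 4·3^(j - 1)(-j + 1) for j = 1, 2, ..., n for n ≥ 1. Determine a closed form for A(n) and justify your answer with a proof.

A(n) = 3^n(-2n + 3) - 3

We claim A(n) = 3^n(-2n + 3) - 3 for all n ≥ 1.
Base case (n = 1): A(1) = 0, and the closed form gives 0. They agree.
Inductive step: suppose the statement holds for some j ≥ 1, so A(j) = 3^j(-2j + 3) - 3.
Then A(j+1) = A(j) + (-4·3^j·j) = (3^j(-2j + 3) - 3) + (-4·3^j·j).
Simplifying, A(j+1) = -6·3^j·j + 3·3^j - 3 = 3^(j+1)(-2(j+1) + 3) - 3,
which is the closed form with n = j+1.
This completes the induction.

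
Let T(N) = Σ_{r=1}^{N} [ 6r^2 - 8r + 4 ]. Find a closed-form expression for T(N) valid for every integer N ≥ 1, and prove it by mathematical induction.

We claim T(N) = N(2N^2 - N + 1) for all N ≥ 1.
When N = 1: T(1) = 2, and the closed form gives 2. They agree.
Inductive step: assume the claim holds for N = r, so T(r) = r(2r^2 - r + 1).
Then T(r+1) = T(r) + (6r^2 + 4r + 2) = (r(2r^2 - r + 1)) + (6r^2 + 4r + 2).
Simplifying, T(r+1) = (r + 1)(2r^2 + 3r + 2) = (r+1)(2(r+1)^2 - (r+1) + 1),
which is the closed form with N = r+1.
By induction, the statement is established for all N ≥ 1.

T(N) = N(2N^2 - N + 1)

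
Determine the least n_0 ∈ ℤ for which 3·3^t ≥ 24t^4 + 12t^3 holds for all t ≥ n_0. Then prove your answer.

n_0 = 11

At t = 10: 177147 < 252000, so the inequality fails and n_0 ≥ 11. We prove 3·3^t ≥ 24t^4 + 12t^3 for all t ≥ 11.
Base case (t = 11): 3·3^t = 531441 and 24t^4 + 12t^3 = 367356, so 531441 ≥ 367356.
Inductive step: assume the claim holds for t = p, so 3·3^p ≥ 24p^4 + 12p^3.
Then 3·3^(p + 1) = 3·(3·3^p) ≥ 3·(24p^4 + 12p^3).
Also, for p ≥ 11 we have 3·(24p^4 + 12p^3) ≥ 24(p+1)^4 + 12(p+1)^3, since 3·(24p^4 + 12p^3) − (24(p+1)^4 + 12(p+1)^3) = 48p^4 - 72p^3 - 180p^2 - 132p - 36, which is nonnegative for all p ≥ 11.
Combining, 3·3^(p + 1) ≥ 24(p+1)^4 + 12(p+1)^3.
By induction, the statement is established for all t ≥ 11.
Hence the smallest such n_0 is 11.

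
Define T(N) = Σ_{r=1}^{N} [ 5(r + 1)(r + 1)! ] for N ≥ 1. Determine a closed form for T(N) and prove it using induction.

We claim T(N) = 5(N + 2)! - 10 for all N ≥ 1.
Base case (N = 1): T(1) = 20, and the closed form gives 20. They agree.
Suppose the result is true for N = r, so T(r) = 5(r + 2)! - 10.
Then T(r+1) = T(r) + (5(r + 2)(r + 2)!) = (5(r + 2)! - 10) + (5(r + 2)(r + 2)!).
Simplifying, T(r+1) = 5((r+1) + 2)! - 10,
which is the closed form with N = r+1.
This completes the induction.

T(N) = 5(N + 2)! - 10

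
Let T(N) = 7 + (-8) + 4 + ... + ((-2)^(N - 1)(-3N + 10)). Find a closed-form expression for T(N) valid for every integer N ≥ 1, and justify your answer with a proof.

T(N) = (-2)^N(N - 3) + 3

We claim T(N) = (-2)^N(N - 3) + 3 for all N ≥ 1.
When N = 1: T(1) = 7, and the closed form gives 7. They agree.
Suppose the result is true for N = m, so T(m) = (-2)^m(m - 3) + 3.
Then T(m+1) = T(m) + ((-2)^m(-3m + 7)) = ((-2)^m(m - 3) + 3) + ((-2)^m(-3m + 7)).
Simplifying, T(m+1) = (-2)^(m + 1)m + (-2)^(m + 2) + 3 = (-2)^(m+1)((m+1) - 3) + 3,
which is the closed form with N = m+1.
By induction, the statement is established for all N ≥ 1.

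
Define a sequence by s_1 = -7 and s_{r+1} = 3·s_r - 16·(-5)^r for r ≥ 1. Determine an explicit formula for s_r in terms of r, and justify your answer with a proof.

s_r = 2(-5)^r + 3^r

Computing the first terms: s_1 = -7, s_2 = 59, s_3 = -223. This suggests s_r = 2(-5)^r + 3^r.
When r = 1: the formula gives -7 = -7 = s_1.
Suppose the result is true for r = m, so s_m = 2(-5)^m + 3^m.
Then s_{m+1} = 3·s_m - 16·(-5)^m = 3·(2(-5)^m + 3^m) - 16·(-5)^m = 2(-5)^(m + 1) + 3^(m + 1),
which is the claimed formula at r = m+1.
Hence, by induction on r, the claim holds for every r ≥ 1.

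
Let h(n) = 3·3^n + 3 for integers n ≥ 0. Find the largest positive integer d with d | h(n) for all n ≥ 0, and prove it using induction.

d = 6

Computing the first values: h(0) = 6 and h(1) = 12; gcd(6, 12) = 6, so d ≤ 6.
We prove 6 | 3·3^n + 3 for all n ≥ 0 by induction on n.
For the base case n = 0: h(0) = 6 = 6·(1), so 6 | h(0).
For the inductive step, assume it holds for an arbitrary j ≥ 0, i.e. 6 | h(j). Then
h(j+1) = 3·3^(j+1) + 3 = 3·(3·3^j + 3) - 6 = 3·h(j) - 6. The first term is divisible by 6 by the inductive hypothesis, and -6 is divisible by 6. Hence 6 | h(j+1).
By induction, the statement is established for all n ≥ 0.
Therefore the largest such d is 6.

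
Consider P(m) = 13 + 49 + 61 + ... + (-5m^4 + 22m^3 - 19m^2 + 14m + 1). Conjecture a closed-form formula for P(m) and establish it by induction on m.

P(m) = -m(m^4 - 3m^3 - 3m^2 - 3m - 5)

We claim P(m) = -m(m^4 - 3m^3 - 3m^2 - 3m - 5) for all m ≥ 1.
For the base case m = 1: P(1) = 13, and the closed form gives 13. They agree.
Suppose the result is true for m = p, so P(p) = p(-p^4 + 3p^3 + 3p^2 + 3p + 5).
Then P(p+1) = P(p) + (-5p^4 + 2p^3 + 17p^2 + 22p + 13) = (p(-p^4 + 3p^3 + 3p^2 + 3p + 5)) + (-5p^4 + 2p^3 + 17p^2 + 22p + 13).
Simplifying, P(p+1) = -(p + 1)(p^4 + p^3 - 6p^2 - 14p - 13) = -(p+1)((p+1)^4 - 3(p+1)^3 - 3(p+1)^2 - 3(p+1) - 5),
which is the closed form with m = p+1.
Hence, by induction on m, the claim holds for every m ≥ 1.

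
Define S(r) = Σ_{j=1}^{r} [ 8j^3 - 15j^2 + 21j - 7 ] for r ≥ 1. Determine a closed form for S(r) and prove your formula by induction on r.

We claim S(r) = r(2r^3 - r^2 + 5r + 1) for all r ≥ 1.
When r = 1: S(1) = 7, and the closed form gives 7. They agree.
For the inductive step, assume it holds for an arbitrary j ≥ 1, so S(j) = j(2j^3 - j^2 + 5j + 1).
Then S(j+1) = S(j) + (8j^3 + 9j^2 + 15j + 7) = (j(2j^3 - j^2 + 5j + 1)) + (8j^3 + 9j^2 + 15j + 7).
Simplifying, S(j+1) = (j + 1)(2j^3 + 5j^2 + 9j + 7) = (j+1)(2(j+1)^3 - (j+1)^2 + 5(j+1) + 1),
which is the closed form with r = j+1.
By induction, the statement is established for all r ≥ 1.

S(r) = r(2r^3 - r^2 + 5r + 1)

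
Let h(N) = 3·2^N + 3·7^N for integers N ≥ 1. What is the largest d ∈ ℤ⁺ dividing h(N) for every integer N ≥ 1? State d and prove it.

d = 3

Computing the first values: h(1) = 27 and h(2) = 159; gcd(27, 159) = 3, so d ≤ 3.
We prove 3 | 3·2^N + 3·7^N for all N ≥ 1 by induction on N.
For the base case N = 1: h(1) = 27 = 3·(9), so 3 | h(1).
Inductive step: assume the claim holds for N = i, i.e. 3 | h(i). Then
h(i+1) − 7·h(i) = (3·2^(i+1) + 3·7^(i+1)) − 7·(3·2^i + 3·7^i) = (3)·2^i·(2 − 7) = (-15)·2^i. Since 3 | h(i) by the inductive hypothesis, 3 | 7·h(i); and 3 | -15 since -15 = 3·-5. Therefore 3 | h(i+1).
By the principle of mathematical induction, the result holds for all N ≥ 1.
Therefore the largest such d is 3.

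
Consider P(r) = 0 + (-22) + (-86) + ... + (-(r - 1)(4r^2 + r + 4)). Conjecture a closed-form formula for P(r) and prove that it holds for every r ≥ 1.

We claim P(r) = -r(r - 1)(r^2 + 2r + 3) for all r ≥ 1.
For the base case r = 1: P(1) = 0, and the closed form gives 0. They agree.
Inductive step: suppose the statement holds for some p ≥ 1, so P(p) = p(-p^3 - p^2 - p + 3).
Then P(p+1) = P(p) + (-p(p + 4(p + 1)^2 + 5)) = (p(-p^3 - p^2 - p + 3)) + (-p(p + 4(p + 1)^2 + 5)).
Simplifying, P(p+1) = -p(p + 1)(p^2 + 4p + 6) = -(p+1)((p+1) - 1)((p+1)^2 + 2(p+1) + 3),
which is the closed form with r = p+1.
By induction, the statement is established for all r ≥ 1.

P(r) = -r(r - 1)(r^2 + 2r + 3)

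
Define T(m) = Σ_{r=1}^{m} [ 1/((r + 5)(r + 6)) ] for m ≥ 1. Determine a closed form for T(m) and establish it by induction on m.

T(m) = m/(6(m + 6))

We claim T(m) = m/(6(m + 6)) for all m ≥ 1.
Base case (m = 1): T(1) = 1/42, and the closed form gives 1/42. They agree.
For the inductive step, assume it holds for an arbitrary r ≥ 1, so T(r) = r/(6(r + 6)).
Then T(r+1) = T(r) + (1/((r + 6)(r + 7))) = (r/(6(r + 6))) + (1/((r + 6)(r + 7))).
Simplifying, T(r+1) = (r + 1)/(6(r + 7)) = (r+1)/(6((r+1) + 6)),
which is the closed form with m = r+1.
By the principle of mathematical induction, the result holds for all m ≥ 1.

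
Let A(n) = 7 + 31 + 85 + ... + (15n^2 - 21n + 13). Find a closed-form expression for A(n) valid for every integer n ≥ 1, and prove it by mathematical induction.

We claim A(n) = n(5n^2 - 3n + 5) for all n ≥ 1.
Base step (n = 1): A(1) = 7, and the closed form gives 7. They agree.
Inductive step: suppose the statement holds for some r ≥ 1, so A(r) = r(5r^2 - 3r + 5).
Then A(r+1) = A(r) + (15r^2 + 9r + 7) = (r(5r^2 - 3r + 5)) + (15r^2 + 9r + 7).
Simplifying, A(r+1) = (r + 1)(5r^2 + 7r + 7) = (r+1)(5(r+1)^2 - 3(r+1) + 5),
which is the closed form with n = r+1.
Hence, by induction on n, the claim holds for every n ≥ 1.

A(n) = n(5n^2 - 3n + 5)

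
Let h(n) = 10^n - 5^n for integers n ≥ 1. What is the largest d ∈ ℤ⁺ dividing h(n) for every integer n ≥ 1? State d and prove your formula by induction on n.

Computing the first values: h(1) = 5 and h(2) = 75; gcd(5, 75) = 5, so d ≤ 5.
We prove 5 | 10^n - 5^n for all n ≥ 1 by induction on n.
Base case (n = 1): h(1) = 5 = 5·(1), so 5 | h(1).
Inductive step: assume the claim holds for n = p, i.e. 5 | h(p). Then
10^{p+1} − 5^{p+1} = 10·10^p − 5·5^p = 10·(10^p − 5^p) + (5)·5^p. The first term is divisible by 5 by the inductive hypothesis, and the second term (5)·5^p is divisible by 5 since 5 | 5. Hence 5 | h(p+1).
Hence, by induction on n, the claim holds for every n ≥ 1.
Therefore the largest such d is 5.

d = 5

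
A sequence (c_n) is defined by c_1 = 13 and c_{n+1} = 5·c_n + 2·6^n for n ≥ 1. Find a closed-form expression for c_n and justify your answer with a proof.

c_n = 5^(n - 1) + 2·6^n

Computing the first terms: c_1 = 13, c_2 = 77, c_3 = 457. This suggests c_n = 5^(n - 1) + 2·6^n.
For the base case n = 1: the formula gives 13 = 13 = c_1.
Inductive step: assume the claim holds for n = p, so c_p = 5^(p - 1) + 2·6^p.
Then c_{p+1} = 5·c_p + 2·6^p = 5·(5^(p - 1) + 2·6^p) + 2·6^p = 5^p + 2·6^(p + 1) = 5^((p+1) - 1) + 2·6^(p+1),
which is the claimed formula at n = p+1.
By induction, the statement is established for all n ≥ 1.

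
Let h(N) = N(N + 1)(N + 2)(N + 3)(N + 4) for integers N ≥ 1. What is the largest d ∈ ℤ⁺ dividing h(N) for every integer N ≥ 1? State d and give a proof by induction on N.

d = 120

Computing the first values: h(1) = 120 and h(2) = 720; gcd(120, 720) = 120, so d ≤ 120.
We prove 120 | N(N + 1)(N + 2)(N + 3)(N + 4) for all N ≥ 1 by induction on N.
For the base case N = 1: h(1) = 120 = 120·(1), so 120 | h(1).
Inductive step: assume the claim holds for N = m, i.e. 120 | h(m). Then
h(m+1) − h(m) = (m+1)·(m+2)·(m+3)·(m+4)·(m+5) − m·(m+1)·(m+2)·(m+3)·(m+4) = (m+1)·(m+2)·(m+3)·(m+4)·[(m+5) − m] = 5·(m+1)·(m+2)·(m+3)·(m+4). The product of 4 consecutive integers is divisible by (4)! = 24, so h(m+1) − h(m) is divisible by 5·24 = 120. By the inductive hypothesis 120 | h(m), hence 120 | h(m+1).
By induction, the statement is established for all N ≥ 1.
Therefore the largest such d is 120.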